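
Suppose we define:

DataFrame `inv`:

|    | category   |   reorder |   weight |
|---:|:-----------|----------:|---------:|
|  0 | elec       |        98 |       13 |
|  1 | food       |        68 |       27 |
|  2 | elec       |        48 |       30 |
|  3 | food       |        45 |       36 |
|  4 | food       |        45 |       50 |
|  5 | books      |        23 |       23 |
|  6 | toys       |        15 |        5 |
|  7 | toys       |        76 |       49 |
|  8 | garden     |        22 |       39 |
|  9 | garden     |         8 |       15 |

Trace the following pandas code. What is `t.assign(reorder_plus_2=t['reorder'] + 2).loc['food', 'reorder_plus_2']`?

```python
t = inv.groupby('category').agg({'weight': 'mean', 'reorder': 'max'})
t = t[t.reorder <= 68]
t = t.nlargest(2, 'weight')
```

group by category: mean(weight), max(reorder):
             weight  reorder
category                    
books     23.000000       23
elec      21.500000       98
food      37.666667       68
garden    27.000000       22
toys      27.000000       76
filter rows where reorder <= 68:
             weight  reorder
category                    
books     23.000000       23
food      37.666667       68
garden    27.000000       22
take 2 rows with largest weight:
             weight  reorder
category                    
food      37.666667       68
garden    27.000000       22
add column reorder_plus_2 = t['reorder'] + 2:
             weight  reorder  reorder_plus_2
category                                    
food      37.666667       68              70
garden    27.000000       22              24
value at row 'food', column 'reorder_plus_2' → 70

70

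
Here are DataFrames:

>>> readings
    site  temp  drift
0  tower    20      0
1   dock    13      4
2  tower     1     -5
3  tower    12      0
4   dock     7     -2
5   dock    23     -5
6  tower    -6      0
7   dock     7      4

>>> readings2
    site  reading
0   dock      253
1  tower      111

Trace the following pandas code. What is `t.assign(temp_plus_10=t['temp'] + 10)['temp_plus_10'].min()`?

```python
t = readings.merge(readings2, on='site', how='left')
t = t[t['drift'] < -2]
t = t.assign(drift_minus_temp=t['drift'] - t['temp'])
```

merge on 'site' (how='left') → 8 rows:
    site  temp  drift  reading
0  tower    20      0      111
1   dock    13      4      253
2  tower     1     -5      111
3  tower    12      0      111
4   dock     7     -2      253
5   dock    23     -5      253
6  tower    -6      0      111
7   dock     7      4      253
filter rows where drift < -2:
    site  temp  drift  reading
2  tower     1     -5      111
5   dock    23     -5      253
add column drift_minus_temp = t['drift'] - t['temp']:
    site  temp  drift  reading  drift_minus_temp
2  tower     1     -5      111                -6
5   dock    23     -5      253               -28
add column temp_plus_10 = t['temp'] + 10:
    site  temp  drift  reading  drift_minus_temp  temp_plus_10
2  tower     1     -5      111                -6            11
5   dock    23     -5      253               -28            33
Then the min of column 'temp_plus_10': 11

11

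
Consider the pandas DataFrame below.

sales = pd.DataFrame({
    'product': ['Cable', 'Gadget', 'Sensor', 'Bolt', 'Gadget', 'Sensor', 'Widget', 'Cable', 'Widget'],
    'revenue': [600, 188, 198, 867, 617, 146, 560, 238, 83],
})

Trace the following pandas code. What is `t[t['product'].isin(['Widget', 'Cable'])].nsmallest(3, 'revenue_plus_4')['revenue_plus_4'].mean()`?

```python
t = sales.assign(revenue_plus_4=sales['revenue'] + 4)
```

297.666666667

add column revenue_plus_4 = sales['revenue'] + 4:
  product  revenue  revenue_plus_4
0   Cable      600             604
1  Gadget      188             192
2  Sensor      198             202
3    Bolt      867             871
4  Gadget      617             621
5  Sensor      146             150
6  Widget      560             564
7   Cable      238             242
8  Widget       83              87
filter rows where product in ['Widget', 'Cable']:
  product  revenue  revenue_plus_4
0   Cable      600             604
6  Widget      560             564
7   Cable      238             242
8  Widget       83              87
take 3 rows with smallest revenue_plus_4:
  product  revenue  revenue_plus_4
8  Widget       83              87
7   Cable      238             242
6  Widget      560             564
Reading off the mean of column 'revenue_plus_4', we get 297.666666667.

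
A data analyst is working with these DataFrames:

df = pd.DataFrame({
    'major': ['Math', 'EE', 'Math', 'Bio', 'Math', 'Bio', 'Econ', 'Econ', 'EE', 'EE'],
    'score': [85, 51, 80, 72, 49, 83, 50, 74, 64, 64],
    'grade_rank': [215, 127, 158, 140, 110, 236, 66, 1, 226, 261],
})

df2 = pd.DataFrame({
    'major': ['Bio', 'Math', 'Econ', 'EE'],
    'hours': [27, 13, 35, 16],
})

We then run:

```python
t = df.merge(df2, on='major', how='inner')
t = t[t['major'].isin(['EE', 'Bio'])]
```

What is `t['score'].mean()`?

merge on 'major' (how='inner') → 10 rows:
  major  score  grade_rank  hours
0  Math     85         215     13
1    EE     51         127     16
2  Math     80         158     13
3   Bio     72         140     27
4  Math     49         110     13
5   Bio     83         236     27
6  Econ     50          66     35
7  Econ     74           1     35
8    EE     64         226     16
9    EE     64         261     16
filter rows where major in ['EE', 'Bio']:
  major  score  grade_rank  hours
1    EE     51         127     16
3   Bio     72         140     27
5   Bio     83         236     27
8    EE     64         226     16
9    EE     64         261     16
Taking the mean of column 'score' gives 66.8.

66.8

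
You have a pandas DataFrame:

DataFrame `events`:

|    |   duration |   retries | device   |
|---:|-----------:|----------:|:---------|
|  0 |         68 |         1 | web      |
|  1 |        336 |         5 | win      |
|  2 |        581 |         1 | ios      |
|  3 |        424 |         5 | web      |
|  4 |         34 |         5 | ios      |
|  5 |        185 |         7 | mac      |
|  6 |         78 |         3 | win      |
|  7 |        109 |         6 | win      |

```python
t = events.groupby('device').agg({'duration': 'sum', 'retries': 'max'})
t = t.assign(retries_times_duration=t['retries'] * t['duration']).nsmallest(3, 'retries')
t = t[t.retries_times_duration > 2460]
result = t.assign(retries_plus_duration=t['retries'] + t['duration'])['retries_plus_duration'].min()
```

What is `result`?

529

group by device: sum(duration), max(retries):
        duration  retries
device                   
ios          615        5
mac          185        7
web          492        5
win          523        6
add column retries_times_duration = t['retries'] * t['duration']:
        duration  retries  retries_times_duration
device                                           
ios          615        5                    3075
mac          185        7                    1295
web          492        5                    2460
win          523        6                    3138
take 3 rows with smallest retries:
        duration  retries  retries_times_duration
device                                           
ios          615        5                    3075
web          492        5                    2460
win          523        6                    3138
filter rows where retries_times_duration > 2460:
        duration  retries  retries_times_duration
device                                           
ios          615        5                    3075
win          523        6                    3138
add column retries_plus_duration = t['retries'] + t['duration']:
        duration  retries  retries_times_duration  retries_plus_duration
device                                                                  
ios          615        5                    3075                    620
win          523        6                    3138                    529
So min() = 529.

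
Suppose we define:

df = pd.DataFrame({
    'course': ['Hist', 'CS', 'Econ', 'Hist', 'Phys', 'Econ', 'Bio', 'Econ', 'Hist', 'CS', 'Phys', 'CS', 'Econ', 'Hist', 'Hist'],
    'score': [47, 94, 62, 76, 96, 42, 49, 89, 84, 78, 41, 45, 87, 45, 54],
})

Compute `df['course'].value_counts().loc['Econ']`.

value_counts of course:
course
Hist    5
Econ    4
CS      3
Phys    2
Bio     1
Name: count, dtype: int64

4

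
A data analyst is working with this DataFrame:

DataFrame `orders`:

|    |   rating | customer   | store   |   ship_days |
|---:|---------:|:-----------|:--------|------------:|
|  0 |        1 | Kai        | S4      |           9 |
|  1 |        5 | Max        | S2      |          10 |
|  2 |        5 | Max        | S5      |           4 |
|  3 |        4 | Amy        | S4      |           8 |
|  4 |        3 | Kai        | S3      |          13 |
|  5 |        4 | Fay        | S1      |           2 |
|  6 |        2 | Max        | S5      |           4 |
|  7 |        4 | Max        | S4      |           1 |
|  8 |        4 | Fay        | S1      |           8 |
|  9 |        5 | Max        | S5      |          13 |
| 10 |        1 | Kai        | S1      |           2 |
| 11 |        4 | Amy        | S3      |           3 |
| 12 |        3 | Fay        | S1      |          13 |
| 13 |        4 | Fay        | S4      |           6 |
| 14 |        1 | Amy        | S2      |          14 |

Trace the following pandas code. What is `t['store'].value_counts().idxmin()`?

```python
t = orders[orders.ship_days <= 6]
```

filter rows where ship_days <= 6:
    rating customer store  ship_days
2        5      Max    S5          4
5        4      Fay    S1          2
6        2      Max    S5          4
7        4      Max    S4          1
10       1      Kai    S1          2
11       4      Amy    S3          3
13       4      Fay    S4          6
value_counts of store:
store
S5    2
S1    2
S4    2
S3    1
Name: count, dtype: int64
label with the smallest value → S3

S3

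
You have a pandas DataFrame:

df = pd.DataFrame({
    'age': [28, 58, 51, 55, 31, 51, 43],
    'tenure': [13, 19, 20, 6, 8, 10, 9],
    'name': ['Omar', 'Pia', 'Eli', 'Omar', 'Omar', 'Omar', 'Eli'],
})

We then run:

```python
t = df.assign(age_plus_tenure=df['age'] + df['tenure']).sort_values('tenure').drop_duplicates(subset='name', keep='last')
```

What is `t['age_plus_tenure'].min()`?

41

add column age_plus_tenure = df['age'] + df['tenure']:
   age  tenure  name  age_plus_tenure
0   28      13  Omar               41
1   58      19   Pia               77
2   51      20   Eli               71
3   55       6  Omar               61
4   31       8  Omar               39
5   51      10  Omar               61
6   43       9   Eli               52
sort by tenure:
   age  tenure  name  age_plus_tenure
3   55       6  Omar               61
4   31       8  Omar               39
6   43       9   Eli               52
5   51      10  Omar               61
0   28      13  Omar               41
1   58      19   Pia               77
2   51      20   Eli               71
drop duplicate name (keep=last):
   age  tenure  name  age_plus_tenure
0   28      13  Omar               41
1   58      19   Pia               77
2   51      20   Eli               71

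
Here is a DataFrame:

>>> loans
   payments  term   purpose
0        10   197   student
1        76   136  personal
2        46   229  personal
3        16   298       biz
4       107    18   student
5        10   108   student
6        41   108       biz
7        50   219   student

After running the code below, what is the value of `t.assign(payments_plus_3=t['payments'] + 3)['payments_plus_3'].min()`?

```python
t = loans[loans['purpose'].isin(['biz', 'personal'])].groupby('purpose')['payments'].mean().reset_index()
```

31.5

filter rows where purpose in ['biz', 'personal']:
   payments  term   purpose
1        76   136  personal
2        46   229  personal
3        16   298       biz
6        41   108       biz
group by purpose, mean of payments:
purpose
biz         28.5
personal    61.0
Name: payments, dtype: float64
reset_index():
    purpose  payments
0       biz      28.5
1  personal      61.0
add column payments_plus_3 = t['payments'] + 3:
    purpose  payments  payments_plus_3
0       biz      28.5             31.5
1  personal      61.0             64.0
Hence 31.5.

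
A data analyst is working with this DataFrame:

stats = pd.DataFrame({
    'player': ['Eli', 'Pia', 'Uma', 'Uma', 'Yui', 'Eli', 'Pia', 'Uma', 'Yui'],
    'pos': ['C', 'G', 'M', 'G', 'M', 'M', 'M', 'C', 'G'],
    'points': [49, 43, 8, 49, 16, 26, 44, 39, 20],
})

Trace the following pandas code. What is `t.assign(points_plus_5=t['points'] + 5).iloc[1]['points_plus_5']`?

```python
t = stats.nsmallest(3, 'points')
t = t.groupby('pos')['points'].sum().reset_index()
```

29

take 3 rows with smallest points:
  player pos  points
2    Uma   M       8
4    Yui   M      16
8    Yui   G      20
group by pos, sum of points:
pos
G    20
M    24
Name: points, dtype: int64
reset_index():
  pos  points
0   G      20
1   M      24
add column points_plus_5 = t['points'] + 5:
  pos  points  points_plus_5
0   G      20             25
1   M      24             29
So iloc[1]['points_plus_5'] = 29.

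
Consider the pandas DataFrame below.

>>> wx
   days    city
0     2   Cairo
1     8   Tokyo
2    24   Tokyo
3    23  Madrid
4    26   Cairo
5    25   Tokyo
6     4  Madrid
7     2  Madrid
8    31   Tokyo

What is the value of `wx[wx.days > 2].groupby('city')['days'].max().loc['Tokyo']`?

31

filter rows where days > 2:
   days    city
1     8   Tokyo
2    24   Tokyo
3    23  Madrid
4    26   Cairo
5    25   Tokyo
6     4  Madrid
8    31   Tokyo
group by city, max of days:
city
Cairo     26
Madrid    23
Tokyo     31
Name: days, dtype: int64
Taking the value at index 'Tokyo' gives 31.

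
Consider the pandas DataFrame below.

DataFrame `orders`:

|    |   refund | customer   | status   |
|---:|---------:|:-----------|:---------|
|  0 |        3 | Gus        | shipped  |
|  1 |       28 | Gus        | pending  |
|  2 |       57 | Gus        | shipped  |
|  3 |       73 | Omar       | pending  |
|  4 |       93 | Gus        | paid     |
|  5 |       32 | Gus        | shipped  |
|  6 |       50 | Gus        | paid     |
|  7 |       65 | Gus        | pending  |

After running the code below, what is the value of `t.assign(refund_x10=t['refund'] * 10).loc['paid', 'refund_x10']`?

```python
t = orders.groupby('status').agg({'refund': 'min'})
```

group by status, min of refund:
         refund
status         
paid         50
pending      28
shipped       3
add column refund_x10 = t['refund'] * 10:
         refund  refund_x10
status                     
paid         50         500
pending      28         280
shipped       3          30
Then the value at row 'paid', column 'refund_x10': 500

500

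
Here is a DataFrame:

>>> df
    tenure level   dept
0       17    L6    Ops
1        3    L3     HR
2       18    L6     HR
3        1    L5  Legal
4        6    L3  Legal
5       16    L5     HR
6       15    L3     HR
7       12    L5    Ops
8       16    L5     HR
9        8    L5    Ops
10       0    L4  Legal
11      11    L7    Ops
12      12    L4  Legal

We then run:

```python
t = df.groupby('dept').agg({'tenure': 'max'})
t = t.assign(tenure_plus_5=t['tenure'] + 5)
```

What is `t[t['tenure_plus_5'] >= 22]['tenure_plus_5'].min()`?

22

group by dept, max of tenure:
       tenure
dept         
HR         18
Legal      12
Ops        17
add column tenure_plus_5 = t['tenure'] + 5:
       tenure  tenure_plus_5
dept                        
HR         18             23
Legal      12             17
Ops        17             22
filter rows where tenure_plus_5 >= 22:
      tenure  tenure_plus_5
dept                       
HR        18             23
Ops       17             22
Taking the min of column 'tenure_plus_5' gives 22.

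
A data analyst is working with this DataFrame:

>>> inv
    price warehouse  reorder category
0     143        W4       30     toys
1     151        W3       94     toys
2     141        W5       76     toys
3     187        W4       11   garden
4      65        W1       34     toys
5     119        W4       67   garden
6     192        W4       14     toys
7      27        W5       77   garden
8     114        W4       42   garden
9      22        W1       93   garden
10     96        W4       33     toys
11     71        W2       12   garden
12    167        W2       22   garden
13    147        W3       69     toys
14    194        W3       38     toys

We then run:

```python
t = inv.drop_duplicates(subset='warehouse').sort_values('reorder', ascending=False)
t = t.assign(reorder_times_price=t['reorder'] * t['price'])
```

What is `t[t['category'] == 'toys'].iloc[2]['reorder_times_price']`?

drop duplicate warehouse (keep=first):
    price warehouse  reorder category
0     143        W4       30     toys
1     151        W3       94     toys
2     141        W5       76     toys
4      65        W1       34     toys
11     71        W2       12   garden
sort by reorder descending:
    price warehouse  reorder category
1     151        W3       94     toys
2     141        W5       76     toys
4      65        W1       34     toys
0     143        W4       30     toys
11     71        W2       12   garden
add column reorder_times_price = t['reorder'] * t['price']:
    price warehouse  reorder category  reorder_times_price
1     151        W3       94     toys                14194
2     141        W5       76     toys                10716
4      65        W1       34     toys                 2210
0     143        W4       30     toys                 4290
11     71        W2       12   garden                  852
filter rows where category == 'toys':
   price warehouse  reorder category  reorder_times_price
1    151        W3       94     toys                14194
2    141        W5       76     toys                10716
4     65        W1       34     toys                 2210
0    143        W4       30     toys                 4290
Taking the value at position 2, column 'reorder_times_price' gives 2210.

2210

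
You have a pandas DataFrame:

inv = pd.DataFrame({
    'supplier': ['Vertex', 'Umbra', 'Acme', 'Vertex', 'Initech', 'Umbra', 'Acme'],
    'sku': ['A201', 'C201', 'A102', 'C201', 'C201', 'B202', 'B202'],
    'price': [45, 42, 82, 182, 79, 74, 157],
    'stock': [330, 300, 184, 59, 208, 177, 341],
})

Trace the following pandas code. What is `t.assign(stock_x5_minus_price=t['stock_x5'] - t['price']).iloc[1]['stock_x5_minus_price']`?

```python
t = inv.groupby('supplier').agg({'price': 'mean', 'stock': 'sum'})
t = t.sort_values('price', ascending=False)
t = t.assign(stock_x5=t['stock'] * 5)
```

1831.5

group by supplier: mean(price), sum(stock):
          price  stock
supplier              
Acme      119.5    525
Initech    79.0    208
Umbra      58.0    477
Vertex    113.5    389
sort by price descending:
          price  stock
supplier              
Acme      119.5    525
Vertex    113.5    389
Initech    79.0    208
Umbra      58.0    477
add column stock_x5 = t['stock'] * 5:
          price  stock  stock_x5
supplier                        
Acme      119.5    525      2625
Vertex    113.5    389      1945
Initech    79.0    208      1040
Umbra      58.0    477      2385
add column stock_x5_minus_price = t['stock_x5'] - t['price']:
          price  stock  stock_x5  stock_x5_minus_price
supplier                                              
Acme      119.5    525      2625                2505.5
Vertex    113.5    389      1945                1831.5
Initech    79.0    208      1040                 961.0
Umbra      58.0    477      2385                2327.0
Then the value at position 1, column 'stock_x5_minus_price': 1831.5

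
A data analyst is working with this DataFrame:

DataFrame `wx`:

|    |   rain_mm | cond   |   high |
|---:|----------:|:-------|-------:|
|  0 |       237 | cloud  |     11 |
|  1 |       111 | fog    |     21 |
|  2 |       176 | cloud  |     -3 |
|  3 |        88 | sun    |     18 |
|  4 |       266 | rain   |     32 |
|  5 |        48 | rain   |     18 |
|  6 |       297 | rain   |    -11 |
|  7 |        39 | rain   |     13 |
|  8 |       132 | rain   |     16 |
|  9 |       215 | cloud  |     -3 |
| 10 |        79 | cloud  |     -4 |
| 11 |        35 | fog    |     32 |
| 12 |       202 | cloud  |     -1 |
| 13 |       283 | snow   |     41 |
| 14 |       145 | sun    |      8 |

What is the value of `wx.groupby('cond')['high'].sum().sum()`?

group by cond, sum of high:
cond
cloud     0
fog      53
rain     68
snow     41
sun      26
Name: high, dtype: int64
So sum() = 188.

188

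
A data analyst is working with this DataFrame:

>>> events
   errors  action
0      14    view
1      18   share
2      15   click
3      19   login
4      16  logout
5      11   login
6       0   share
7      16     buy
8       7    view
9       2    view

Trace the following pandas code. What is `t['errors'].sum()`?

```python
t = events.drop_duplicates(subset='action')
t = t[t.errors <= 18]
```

drop duplicate action (keep=first):
   errors  action
0      14    view
1      18   share
2      15   click
3      19   login
4      16  logout
7      16     buy
filter rows where errors <= 18:
   errors  action
0      14    view
1      18   share
2      15   click
4      16  logout
7      16     buy

79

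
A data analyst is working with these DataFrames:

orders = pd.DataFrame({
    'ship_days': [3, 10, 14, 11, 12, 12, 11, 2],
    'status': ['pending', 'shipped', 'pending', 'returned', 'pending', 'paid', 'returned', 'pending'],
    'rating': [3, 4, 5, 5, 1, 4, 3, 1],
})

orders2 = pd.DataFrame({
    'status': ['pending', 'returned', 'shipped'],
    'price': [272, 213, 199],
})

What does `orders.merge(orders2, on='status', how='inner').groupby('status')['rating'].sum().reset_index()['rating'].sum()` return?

merge on 'status' (how='inner') → 7 rows:
   ship_days    status  rating  price
0          3   pending       3    272
1         10   shipped       4    199
2         14   pending       5    272
3         11  returned       5    213
4         12   pending       1    272
5         11  returned       3    213
6          2   pending       1    272
group by status, sum of rating:
status
pending     10
returned     8
shipped      4
Name: rating, dtype: int64
reset_index():
     status  rating
0   pending      10
1  returned       8
2   shipped       4
The sum of column 'rating' is 22.

22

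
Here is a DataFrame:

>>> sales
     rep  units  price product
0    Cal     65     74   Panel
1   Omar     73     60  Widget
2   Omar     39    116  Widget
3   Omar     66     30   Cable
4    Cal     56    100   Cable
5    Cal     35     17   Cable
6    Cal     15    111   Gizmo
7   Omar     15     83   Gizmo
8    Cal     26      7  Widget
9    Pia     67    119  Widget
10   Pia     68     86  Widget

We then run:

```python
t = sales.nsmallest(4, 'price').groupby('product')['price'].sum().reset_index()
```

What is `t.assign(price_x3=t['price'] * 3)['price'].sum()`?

114

take 4 rows with smallest price:
    rep  units  price product
8   Cal     26      7  Widget
5   Cal     35     17   Cable
3  Omar     66     30   Cable
1  Omar     73     60  Widget
group by product, sum of price:
product
Cable     47
Widget    67
Name: price, dtype: int64
reset_index():
  product  price
0   Cable     47
1  Widget     67
add column price_x3 = t['price'] * 3:
  product  price  price_x3
0   Cable     47       141
1  Widget     67       201
The sum of column 'price' is 114.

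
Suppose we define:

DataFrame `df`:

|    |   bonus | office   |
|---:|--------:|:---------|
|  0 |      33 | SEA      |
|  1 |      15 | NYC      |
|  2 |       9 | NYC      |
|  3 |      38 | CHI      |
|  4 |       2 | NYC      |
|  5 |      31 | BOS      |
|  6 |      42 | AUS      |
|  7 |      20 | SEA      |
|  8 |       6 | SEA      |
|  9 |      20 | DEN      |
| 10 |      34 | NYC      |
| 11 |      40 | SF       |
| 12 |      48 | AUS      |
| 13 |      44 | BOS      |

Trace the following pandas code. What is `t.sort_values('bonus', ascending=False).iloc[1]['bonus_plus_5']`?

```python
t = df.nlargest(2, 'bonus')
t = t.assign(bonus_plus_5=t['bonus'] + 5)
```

49

take 2 rows with largest bonus:
    bonus office
12     48    AUS
13     44    BOS
add column bonus_plus_5 = t['bonus'] + 5:
    bonus office  bonus_plus_5
12     48    AUS            53
13     44    BOS            49
sort by bonus descending:
    bonus office  bonus_plus_5
12     48    AUS            53
13     44    BOS            49
Then the value at position 1, column 'bonus_plus_5': 49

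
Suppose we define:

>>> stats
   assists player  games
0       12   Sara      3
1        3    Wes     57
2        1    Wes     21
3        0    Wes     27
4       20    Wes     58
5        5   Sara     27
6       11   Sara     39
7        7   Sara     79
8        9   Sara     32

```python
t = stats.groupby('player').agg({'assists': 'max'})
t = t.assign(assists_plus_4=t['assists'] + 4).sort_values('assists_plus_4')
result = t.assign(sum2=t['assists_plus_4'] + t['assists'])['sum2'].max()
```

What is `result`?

group by player, max of assists:
        assists
player         
Sara         12
Wes          20
add column assists_plus_4 = t['assists'] + 4:
        assists  assists_plus_4
player                         
Sara         12              16
Wes          20              24
sort by assists_plus_4:
        assists  assists_plus_4
player                         
Sara         12              16
Wes          20              24
add column sum2 = t['assists_plus_4'] + t['assists']:
        assists  assists_plus_4  sum2
player                               
Sara         12              16    28
Wes          20              24    44
max of column 'sum2' → 44

44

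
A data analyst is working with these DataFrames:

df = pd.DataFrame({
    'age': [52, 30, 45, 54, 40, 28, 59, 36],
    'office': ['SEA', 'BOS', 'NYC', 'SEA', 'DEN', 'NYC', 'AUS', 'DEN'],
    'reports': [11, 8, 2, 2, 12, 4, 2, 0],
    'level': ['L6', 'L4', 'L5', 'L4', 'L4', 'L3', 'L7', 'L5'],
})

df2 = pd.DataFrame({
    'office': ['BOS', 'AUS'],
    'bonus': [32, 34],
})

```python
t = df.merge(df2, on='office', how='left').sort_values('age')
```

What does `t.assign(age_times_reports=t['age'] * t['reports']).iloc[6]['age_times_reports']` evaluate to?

merge on 'office' (how='left') → 8 rows:
   age office  reports level  bonus
0   52    SEA       11    L6    NaN
1   30    BOS        8    L4   32.0
2   45    NYC        2    L5    NaN
3   54    SEA        2    L4    NaN
4   40    DEN       12    L4    NaN
5   28    NYC        4    L3    NaN
6   59    AUS        2    L7   34.0
7   36    DEN        0    L5    NaN
sort by age:
   age office  reports level  bonus
5   28    NYC        4    L3    NaN
1   30    BOS        8    L4   32.0
7   36    DEN        0    L5    NaN
4   40    DEN       12    L4    NaN
2   45    NYC        2    L5    NaN
0   52    SEA       11    L6    NaN
3   54    SEA        2    L4    NaN
6   59    AUS        2    L7   34.0
add column age_times_reports = t['age'] * t['reports']:
   age office  reports level  bonus  age_times_reports
5   28    NYC        4    L3    NaN                112
1   30    BOS        8    L4   32.0                240
7   36    DEN        0    L5    NaN                  0
4   40    DEN       12    L4    NaN                480
2   45    NYC        2    L5    NaN                 90
0   52    SEA       11    L6    NaN                572
3   54    SEA        2    L4    NaN                108
6   59    AUS        2    L7   34.0                118

108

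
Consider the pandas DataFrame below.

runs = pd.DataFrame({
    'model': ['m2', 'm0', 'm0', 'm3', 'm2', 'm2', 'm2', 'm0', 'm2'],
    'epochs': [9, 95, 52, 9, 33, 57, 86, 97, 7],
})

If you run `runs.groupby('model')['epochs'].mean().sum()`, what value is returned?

128.733333333

group by model, mean of epochs:
model
m0    81.333333
m2    38.400000
m3     9.000000
Name: epochs, dtype: float64
Finally, sum of the resulting series = 128.733333333.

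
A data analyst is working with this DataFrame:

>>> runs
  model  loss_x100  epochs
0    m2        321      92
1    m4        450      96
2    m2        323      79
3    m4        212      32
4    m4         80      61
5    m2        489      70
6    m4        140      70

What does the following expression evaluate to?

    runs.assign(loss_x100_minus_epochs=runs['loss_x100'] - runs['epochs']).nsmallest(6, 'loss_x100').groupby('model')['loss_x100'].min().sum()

add column loss_x100_minus_epochs = runs['loss_x100'] - runs['epochs']:
  model  loss_x100  epochs  loss_x100_minus_epochs
0    m2        321      92                     229
1    m4        450      96                     354
2    m2        323      79                     244
3    m4        212      32                     180
4    m4         80      61                      19
5    m2        489      70                     419
6    m4        140      70                      70
take 6 rows with smallest loss_x100:
  model  loss_x100  epochs  loss_x100_minus_epochs
4    m4         80      61                      19
6    m4        140      70                      70
3    m4        212      32                     180
0    m2        321      92                     229
2    m2        323      79                     244
1    m4        450      96                     354
group by model, min of loss_x100:
model
m2    321
m4     80
Name: loss_x100, dtype: int64
Finally, sum of the resulting series = 401.

401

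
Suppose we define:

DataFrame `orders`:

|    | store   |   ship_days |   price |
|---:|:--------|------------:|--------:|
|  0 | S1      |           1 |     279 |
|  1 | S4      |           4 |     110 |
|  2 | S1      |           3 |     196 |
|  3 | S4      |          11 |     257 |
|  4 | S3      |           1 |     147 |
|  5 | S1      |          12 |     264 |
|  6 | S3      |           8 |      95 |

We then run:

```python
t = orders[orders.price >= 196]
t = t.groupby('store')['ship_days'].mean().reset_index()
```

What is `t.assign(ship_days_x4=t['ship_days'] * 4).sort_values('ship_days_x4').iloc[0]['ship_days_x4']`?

filter rows where price >= 196:
  store  ship_days  price
0    S1          1    279
2    S1          3    196
3    S4         11    257
5    S1         12    264
group by store, mean of ship_days:
store
S1     5.333333
S4    11.000000
Name: ship_days, dtype: float64
reset_index():
  store  ship_days
0    S1   5.333333
1    S4  11.000000
add column ship_days_x4 = t['ship_days'] * 4:
  store  ship_days  ship_days_x4
0    S1   5.333333     21.333333
1    S4  11.000000     44.000000
sort by ship_days_x4:
  store  ship_days  ship_days_x4
0    S1   5.333333     21.333333
1    S4  11.000000     44.000000

21.3333333333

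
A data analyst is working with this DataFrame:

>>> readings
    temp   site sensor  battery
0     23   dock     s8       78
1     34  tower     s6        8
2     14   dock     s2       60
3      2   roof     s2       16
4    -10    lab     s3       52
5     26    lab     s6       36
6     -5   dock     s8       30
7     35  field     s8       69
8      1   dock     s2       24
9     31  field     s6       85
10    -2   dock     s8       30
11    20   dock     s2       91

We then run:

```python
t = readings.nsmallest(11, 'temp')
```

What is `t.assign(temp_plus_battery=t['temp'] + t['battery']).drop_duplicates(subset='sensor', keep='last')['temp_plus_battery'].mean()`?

74.0

take 11 rows with smallest temp:
    temp   site sensor  battery
4    -10    lab     s3       52
6     -5   dock     s8       30
10    -2   dock     s8       30
8      1   dock     s2       24
3      2   roof     s2       16
2     14   dock     s2       60
11    20   dock     s2       91
0     23   dock     s8       78
5     26    lab     s6       36
9     31  field     s6       85
1     34  tower     s6        8
add column temp_plus_battery = t['temp'] + t['battery']:
    temp   site sensor  battery  temp_plus_battery
4    -10    lab     s3       52                 42
6     -5   dock     s8       30                 25
10    -2   dock     s8       30                 28
8      1   dock     s2       24                 25
3      2   roof     s2       16                 18
2     14   dock     s2       60                 74
11    20   dock     s2       91                111
0     23   dock     s8       78                101
5     26    lab     s6       36                 62
9     31  field     s6       85                116
1     34  tower     s6        8                 42
drop duplicate sensor (keep=last):
    temp   site sensor  battery  temp_plus_battery
4    -10    lab     s3       52                 42
11    20   dock     s2       91                111
0     23   dock     s8       78                101
1     34  tower     s6        8                 42
Taking the mean of column 'temp_plus_battery' gives 74.0.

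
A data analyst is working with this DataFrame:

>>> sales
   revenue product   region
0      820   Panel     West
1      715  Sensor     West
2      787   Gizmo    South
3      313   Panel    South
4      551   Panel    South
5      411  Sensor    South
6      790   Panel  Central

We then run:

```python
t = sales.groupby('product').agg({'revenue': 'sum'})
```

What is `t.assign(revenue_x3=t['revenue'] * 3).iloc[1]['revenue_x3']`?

group by product, sum of revenue:
         revenue
product         
Gizmo        787
Panel       2474
Sensor      1126
add column revenue_x3 = t['revenue'] * 3:
         revenue  revenue_x3
product                     
Gizmo        787        2361
Panel       2474        7422
Sensor      1126        3378

7422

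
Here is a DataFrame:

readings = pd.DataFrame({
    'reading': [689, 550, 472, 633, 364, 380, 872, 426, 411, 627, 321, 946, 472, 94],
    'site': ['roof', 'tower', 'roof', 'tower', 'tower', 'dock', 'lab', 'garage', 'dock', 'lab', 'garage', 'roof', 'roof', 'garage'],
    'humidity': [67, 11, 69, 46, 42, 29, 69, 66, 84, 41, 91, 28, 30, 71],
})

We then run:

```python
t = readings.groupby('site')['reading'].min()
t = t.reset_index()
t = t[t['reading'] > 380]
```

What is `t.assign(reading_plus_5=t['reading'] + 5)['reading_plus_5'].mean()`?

554.5

group by site, min of reading:
site
dock      380
garage     94
lab       627
roof      472
tower     364
Name: reading, dtype: int64
reset_index():
     site  reading
0    dock      380
1  garage       94
2     lab      627
3    roof      472
4   tower      364
filter rows where reading > 380:
   site  reading
2   lab      627
3  roof      472
add column reading_plus_5 = t['reading'] + 5:
   site  reading  reading_plus_5
2   lab      627             632
3  roof      472             477
mean of column 'reading_plus_5' → 554.5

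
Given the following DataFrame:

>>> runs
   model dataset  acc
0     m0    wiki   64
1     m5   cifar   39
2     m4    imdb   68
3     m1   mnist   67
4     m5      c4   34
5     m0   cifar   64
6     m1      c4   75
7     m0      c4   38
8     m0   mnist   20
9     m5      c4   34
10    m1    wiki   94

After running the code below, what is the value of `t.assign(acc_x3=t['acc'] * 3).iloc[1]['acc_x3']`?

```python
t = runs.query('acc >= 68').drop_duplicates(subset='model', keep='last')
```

282

filter rows where acc >= 68:
   model dataset  acc
2     m4    imdb   68
6     m1      c4   75
10    m1    wiki   94
drop duplicate model (keep=last):
   model dataset  acc
2     m4    imdb   68
10    m1    wiki   94
add column acc_x3 = t['acc'] * 3:
   model dataset  acc  acc_x3
2     m4    imdb   68     204
10    m1    wiki   94     282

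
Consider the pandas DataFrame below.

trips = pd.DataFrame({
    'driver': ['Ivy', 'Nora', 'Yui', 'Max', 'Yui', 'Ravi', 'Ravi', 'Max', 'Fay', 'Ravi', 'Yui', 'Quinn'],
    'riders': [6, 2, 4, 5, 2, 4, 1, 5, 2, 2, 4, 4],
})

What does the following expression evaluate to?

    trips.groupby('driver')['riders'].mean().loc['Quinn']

group by driver, mean of riders:
driver
Fay      2.000000
Ivy      6.000000
Max      5.000000
Nora     2.000000
Quinn    4.000000
Ravi     2.333333
Yui      3.333333
Name: riders, dtype: float64
Finally, value at index 'Quinn' = 4.0.

4.0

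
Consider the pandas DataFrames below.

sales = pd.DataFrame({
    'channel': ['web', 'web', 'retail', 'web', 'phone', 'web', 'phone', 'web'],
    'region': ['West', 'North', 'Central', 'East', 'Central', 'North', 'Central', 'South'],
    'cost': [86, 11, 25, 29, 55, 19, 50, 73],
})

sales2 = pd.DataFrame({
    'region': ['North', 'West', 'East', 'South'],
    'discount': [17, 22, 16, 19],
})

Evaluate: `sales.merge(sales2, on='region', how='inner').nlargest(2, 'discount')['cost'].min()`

merge on 'region' (how='inner') → 5 rows:
  channel region  cost  discount
0     web   West    86        22
1     web  North    11        17
2     web   East    29        16
3     web  North    19        17
4     web  South    73        19
take 2 rows with largest discount:
  channel region  cost  discount
0     web   West    86        22
4     web  South    73        19
Reading off the min of column 'cost', we get 73.

73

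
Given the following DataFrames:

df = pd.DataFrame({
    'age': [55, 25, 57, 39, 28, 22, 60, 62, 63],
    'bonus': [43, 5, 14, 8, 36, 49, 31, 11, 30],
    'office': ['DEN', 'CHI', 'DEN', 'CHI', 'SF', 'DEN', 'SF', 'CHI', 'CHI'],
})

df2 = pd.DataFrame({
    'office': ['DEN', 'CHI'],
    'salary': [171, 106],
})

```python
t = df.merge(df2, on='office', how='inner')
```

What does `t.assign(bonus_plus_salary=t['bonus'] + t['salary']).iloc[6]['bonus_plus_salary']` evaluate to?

136

merge on 'office' (how='inner') → 7 rows:
   age  bonus office  salary
0   55     43    DEN     171
1   25      5    CHI     106
2   57     14    DEN     171
3   39      8    CHI     106
4   22     49    DEN     171
5   62     11    CHI     106
6   63     30    CHI     106
add column bonus_plus_salary = t['bonus'] + t['salary']:
   age  bonus office  salary  bonus_plus_salary
0   55     43    DEN     171                214
1   25      5    CHI     106                111
2   57     14    DEN     171                185
3   39      8    CHI     106                114
4   22     49    DEN     171                220
5   62     11    CHI     106                117
6   63     30    CHI     106                136
The value at position 6, column 'bonus_plus_salary' is 136.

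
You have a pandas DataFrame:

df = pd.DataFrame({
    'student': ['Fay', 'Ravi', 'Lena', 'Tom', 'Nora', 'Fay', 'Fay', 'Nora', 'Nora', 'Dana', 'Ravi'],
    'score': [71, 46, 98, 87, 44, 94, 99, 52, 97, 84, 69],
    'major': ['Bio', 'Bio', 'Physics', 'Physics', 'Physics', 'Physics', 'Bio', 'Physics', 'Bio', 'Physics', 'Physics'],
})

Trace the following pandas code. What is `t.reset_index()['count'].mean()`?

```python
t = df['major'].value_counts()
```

5.5

value_counts of major:
major
Physics    7
Bio        4
Name: count, dtype: int64
reset_index():
     major  count
0  Physics      7
1      Bio      4
Reading off the mean of column 'count', we get 5.5.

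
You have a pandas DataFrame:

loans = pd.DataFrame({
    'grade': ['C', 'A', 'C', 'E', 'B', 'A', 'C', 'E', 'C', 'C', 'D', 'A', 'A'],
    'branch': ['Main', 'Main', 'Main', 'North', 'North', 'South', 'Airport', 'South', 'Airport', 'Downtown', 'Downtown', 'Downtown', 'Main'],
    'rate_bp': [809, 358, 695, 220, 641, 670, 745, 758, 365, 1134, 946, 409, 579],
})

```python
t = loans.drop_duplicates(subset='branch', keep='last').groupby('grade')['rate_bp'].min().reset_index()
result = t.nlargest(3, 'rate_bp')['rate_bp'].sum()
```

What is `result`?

1808

drop duplicate branch (keep=last):
   grade    branch  rate_bp
4      B     North      641
7      E     South      758
8      C   Airport      365
11     A  Downtown      409
12     A      Main      579
group by grade, min of rate_bp:
grade
A    409
B    641
C    365
E    758
Name: rate_bp, dtype: int64
reset_index():
  grade  rate_bp
0     A      409
1     B      641
2     C      365
3     E      758
take 3 rows with largest rate_bp:
  grade  rate_bp
3     E      758
1     B      641
0     A      409
Then the sum of column 'rate_bp': 1808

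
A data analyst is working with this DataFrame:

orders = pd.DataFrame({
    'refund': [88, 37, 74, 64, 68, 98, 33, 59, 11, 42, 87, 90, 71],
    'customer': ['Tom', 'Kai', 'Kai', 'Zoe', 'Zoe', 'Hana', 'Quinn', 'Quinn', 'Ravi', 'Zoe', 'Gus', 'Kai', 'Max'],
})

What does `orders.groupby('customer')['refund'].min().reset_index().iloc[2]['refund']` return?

group by customer, min of refund:
customer
Gus      87
Hana     98
Kai      37
Max      71
Quinn    33
Ravi     11
Tom      88
Zoe      42
Name: refund, dtype: int64
reset_index():
  customer  refund
0      Gus      87
1     Hana      98
2      Kai      37
3      Max      71
4    Quinn      33
5     Ravi      11
6      Tom      88
7      Zoe      42
Then the value at position 2, column 'refund': 37

37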